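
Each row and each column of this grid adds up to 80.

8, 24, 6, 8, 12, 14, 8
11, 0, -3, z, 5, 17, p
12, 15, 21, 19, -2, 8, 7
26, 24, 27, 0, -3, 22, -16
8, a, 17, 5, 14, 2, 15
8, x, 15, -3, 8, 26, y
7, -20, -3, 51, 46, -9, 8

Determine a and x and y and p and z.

Column 4 has 8 + 19 + 0 + 5 − 3 + 51 = 80; the blank must be 80 − 80 = 0.
Row 2 has 11 + 0 − 3 + 0 + 5 + 17 = 30; the blank must be 80 − 30 = 50.
Column 7 has 8 + 50 + 7 − 16 + 15 + 8 = 72; the blank must be 80 − 72 = 8.
Row 6 has 8 + 15 − 3 + 8 + 26 + 8 = 62; the blank must be 80 − 62 = 18.
Row 5 has 8 + 17 + 5 + 14 + 2 + 15 = 61; the blank must be 80 − 61 = 19.

a = 19, x = 18, y = 8, p = 50, z = 0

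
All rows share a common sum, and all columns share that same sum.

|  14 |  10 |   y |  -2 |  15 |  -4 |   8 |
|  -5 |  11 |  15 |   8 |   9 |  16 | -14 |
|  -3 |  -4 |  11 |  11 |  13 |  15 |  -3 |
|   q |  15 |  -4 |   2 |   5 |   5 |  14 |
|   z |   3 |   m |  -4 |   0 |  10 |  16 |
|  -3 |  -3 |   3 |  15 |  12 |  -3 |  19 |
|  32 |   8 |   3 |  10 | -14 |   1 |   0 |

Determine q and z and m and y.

q = 3, z = 2, m = 13, y = -1

Rows 2 and 3 both sum to 40, so that's the common total.
Row 1: 14 + 10 − 2 + 15 − 4 + 8 = 41, so its missing entry is 40 − 41 = -1.
Column 3: -1 + 15 + 11 − 4 + 3 + 3 = 27, so its missing entry is 40 − 27 = 13.
Row 5: 3 + 13 − 4 + 0 + 10 + 16 = 38, so its missing entry is 40 − 38 = 2.
Row 4: 15 − 4 + 2 + 5 + 5 + 14 = 37, so its missing entry is 40 − 37 = 3.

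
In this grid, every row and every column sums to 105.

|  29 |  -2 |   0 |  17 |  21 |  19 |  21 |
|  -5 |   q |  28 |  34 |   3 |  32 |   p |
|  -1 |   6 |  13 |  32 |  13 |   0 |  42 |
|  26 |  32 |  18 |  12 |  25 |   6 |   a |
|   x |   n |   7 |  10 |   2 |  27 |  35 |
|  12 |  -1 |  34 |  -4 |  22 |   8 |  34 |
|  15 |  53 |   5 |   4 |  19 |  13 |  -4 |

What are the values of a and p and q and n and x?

a = -14, p = -9, q = 22, n = -5, x = 29

Column 1 has 29 − 5 − 1 + 26 + 12 + 15 = 76; the blank must be 105 − 76 = 29.
Row 4 has 26 + 32 + 18 + 12 + 25 + 6 = 119; the blank must be 105 − 119 = -14.
Column 7 has 21 + 42 − 14 + 35 + 34 − 4 = 114; the blank must be 105 − 114 = -9.
Row 2 has -5 + 28 + 34 + 3 + 32 − 9 = 83; the blank must be 105 − 83 = 22.
Row 5 has 29 + 7 + 10 + 2 + 27 + 35 = 110; the blank must be 105 − 110 = -5.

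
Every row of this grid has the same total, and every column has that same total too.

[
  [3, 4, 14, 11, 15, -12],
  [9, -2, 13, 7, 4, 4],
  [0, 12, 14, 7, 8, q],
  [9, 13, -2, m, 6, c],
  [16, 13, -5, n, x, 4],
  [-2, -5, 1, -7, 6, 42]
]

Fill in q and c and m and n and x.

q = -6, c = 3, m = 6, n = 11, x = -4

Rows 1 and 2 both sum to 35, so that's the common total.
Column 5 has 15 + 4 + 8 + 6 + 6 = 39; the blank must be 35 − 39 = -4.
Row 5 has 16 + 13 − 5 − 4 + 4 = 24; the blank must be 35 − 24 = 11.
Column 4 has 11 + 7 + 7 + 11 − 7 = 29; the blank must be 35 − 29 = 6.
Row 3 has 0 + 12 + 14 + 7 + 8 = 41; the blank must be 35 − 41 = -6.
Row 4 has 9 + 13 − 2 + 6 + 6 = 32; the blank must be 35 − 32 = 3.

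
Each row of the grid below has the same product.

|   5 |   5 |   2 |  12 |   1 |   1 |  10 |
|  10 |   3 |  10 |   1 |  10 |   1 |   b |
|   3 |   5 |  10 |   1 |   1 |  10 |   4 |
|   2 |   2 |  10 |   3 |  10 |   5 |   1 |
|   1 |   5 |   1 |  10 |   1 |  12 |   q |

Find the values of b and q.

b = 2, q = 10

Rows 1 and 4 each multiply to 6000, so every row has product 6000.
Row 2: 10×3×10×1×10×1 = 3000, so the missing entry is 6000 ÷ 3000 = 2.
Row 5: 1×5×1×10×1×12 = 600, so the missing entry is 6000 ÷ 600 = 10.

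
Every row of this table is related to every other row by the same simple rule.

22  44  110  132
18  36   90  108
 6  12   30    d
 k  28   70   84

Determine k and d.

k = 14, d = 36

Each row is a constant multiple of every other row — this is a multiplication table with the headers hidden.
Row 4 is 28/44 = 7/11 times row 1, so its entry in column 1 is 22 × 7/11 = 14.
Row 3 is 12/44 = 3/11 times row 1, so its entry in column 4 is 132 × 3/11 = 36.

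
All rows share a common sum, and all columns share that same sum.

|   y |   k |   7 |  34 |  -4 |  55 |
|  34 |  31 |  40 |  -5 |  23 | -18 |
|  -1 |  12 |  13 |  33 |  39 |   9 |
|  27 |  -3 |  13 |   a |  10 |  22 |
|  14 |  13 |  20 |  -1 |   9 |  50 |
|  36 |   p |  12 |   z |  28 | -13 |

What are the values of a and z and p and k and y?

Rows 2 and 3 both sum to 105, so that's the common total.
The known cells in column 1 total 110, leaving 105 − 110 = -5 for the blank.
The known cells in row 1 total 87, leaving 105 − 87 = 18 for the blank.
The known cells in column 2 total 71, leaving 105 − 71 = 34 for the blank.
The known cells in row 4 total 69, leaving 105 − 69 = 36 for the blank.
The known cells in row 6 total 97, leaving 105 − 97 = 8 for the blank.

a = 36, z = 8, p = 34, k = 18, y = -5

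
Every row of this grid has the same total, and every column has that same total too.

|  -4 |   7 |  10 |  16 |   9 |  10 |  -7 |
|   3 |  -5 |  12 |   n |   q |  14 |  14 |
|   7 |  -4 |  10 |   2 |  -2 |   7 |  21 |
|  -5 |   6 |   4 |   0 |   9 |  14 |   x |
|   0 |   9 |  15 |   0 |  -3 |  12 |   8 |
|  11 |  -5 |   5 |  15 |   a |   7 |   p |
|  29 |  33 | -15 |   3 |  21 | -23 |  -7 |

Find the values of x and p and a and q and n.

x = 13, p = -1, a = 9, q = -2, n = 5

Rows 1 and 3 both sum to 41, so that's the common total.
Row 4: -5 + 6 + 4 + 0 + 9 + 14 = 28, so its missing entry is 41 − 28 = 13.
Column 7: -7 + 14 + 21 + 13 + 8 − 7 = 42, so its missing entry is 41 − 42 = -1.
Row 6: 11 − 5 + 5 + 15 + 7 − 1 = 32, so its missing entry is 41 − 32 = 9.
Column 5: 9 − 2 + 9 − 3 + 9 + 21 = 43, so its missing entry is 41 − 43 = -2.
Row 2: 3 − 5 + 12 − 2 + 14 + 14 = 36, so its missing entry is 41 − 36 = 5.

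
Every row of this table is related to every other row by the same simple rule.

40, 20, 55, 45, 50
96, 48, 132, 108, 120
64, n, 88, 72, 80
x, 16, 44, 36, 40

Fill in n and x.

n = 32, x = 32

Each row is a constant multiple of every other row — this is a multiplication table with the headers hidden.
Row 3 is 88/55 = 8/5 times row 1, so its entry in column 2 is 20 × 8/5 = 32.
Row 4 is 44/55 = 4/5 times row 1, so its entry in column 1 is 40 × 4/5 = 32.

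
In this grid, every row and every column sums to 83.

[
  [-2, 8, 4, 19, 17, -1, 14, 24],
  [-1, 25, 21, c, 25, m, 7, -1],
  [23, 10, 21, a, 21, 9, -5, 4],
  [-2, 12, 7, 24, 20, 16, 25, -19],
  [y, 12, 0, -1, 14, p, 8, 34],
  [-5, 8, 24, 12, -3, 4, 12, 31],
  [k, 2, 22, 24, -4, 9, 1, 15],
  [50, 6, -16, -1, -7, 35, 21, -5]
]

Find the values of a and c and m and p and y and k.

a = 0, c = 6, m = 1, p = 10, y = 6, k = 14

The known cells in row 3 total 83, leaving 83 − 83 = 0 for the blank.
The known cells in row 7 total 69, leaving 83 − 69 = 14 for the blank.
The known cells in column 1 total 77, leaving 83 − 77 = 6 for the blank.
The known cells in row 5 total 73, leaving 83 − 73 = 10 for the blank.
The known cells in column 6 total 82, leaving 83 − 82 = 1 for the blank.
The known cells in row 2 total 77, leaving 83 − 77 = 6 for the blank.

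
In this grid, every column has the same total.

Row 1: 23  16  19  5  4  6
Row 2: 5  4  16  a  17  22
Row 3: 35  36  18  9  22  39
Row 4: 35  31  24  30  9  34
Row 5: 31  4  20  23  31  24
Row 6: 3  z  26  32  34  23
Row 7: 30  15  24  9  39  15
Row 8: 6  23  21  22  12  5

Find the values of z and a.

Column 1 sums to 168 and so does column 3; that's the common total.
In column 2 the known cells total 129, leaving 168 − 129 = 39.
In column 4 the known cells total 130, leaving 168 − 130 = 38.

z = 39, a = 38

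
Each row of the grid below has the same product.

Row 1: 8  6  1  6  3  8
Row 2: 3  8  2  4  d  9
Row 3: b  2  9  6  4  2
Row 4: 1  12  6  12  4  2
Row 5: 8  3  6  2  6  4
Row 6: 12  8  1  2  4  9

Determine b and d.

b = 8, d = 4

Rows 4 and 6 each multiply to 6912, so every row has product 6912.
Row 3: 2×9×6×4×2 = 864, so the missing entry is 6912 ÷ 864 = 8.
Row 2: 3×8×2×4×9 = 1728, so the missing entry is 6912 ÷ 1728 = 4.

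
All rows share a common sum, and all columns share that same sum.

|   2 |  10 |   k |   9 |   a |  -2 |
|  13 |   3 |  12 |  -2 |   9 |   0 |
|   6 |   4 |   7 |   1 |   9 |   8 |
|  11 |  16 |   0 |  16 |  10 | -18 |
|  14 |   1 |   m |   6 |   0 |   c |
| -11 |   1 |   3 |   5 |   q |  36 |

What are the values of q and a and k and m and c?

Rows 2 and 3 both sum to 35, so that's the common total.
The known cells in row 6 total 34, leaving 35 − 34 = 1 for the blank.
The known cells in column 5 total 29, leaving 35 − 29 = 6 for the blank.
The known cells in column 6 total 24, leaving 35 − 24 = 11 for the blank.
The known cells in row 5 total 32, leaving 35 − 32 = 3 for the blank.
The known cells in row 1 total 25, leaving 35 − 25 = 10 for the blank.

q = 1, a = 6, k = 10, m = 3, c = 11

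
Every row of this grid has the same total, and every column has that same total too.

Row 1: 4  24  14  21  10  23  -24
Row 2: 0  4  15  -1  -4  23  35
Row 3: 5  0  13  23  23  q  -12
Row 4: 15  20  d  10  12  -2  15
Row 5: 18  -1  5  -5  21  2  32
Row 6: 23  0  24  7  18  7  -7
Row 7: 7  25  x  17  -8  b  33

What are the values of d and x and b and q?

Rows 1 and 2 both sum to 72, so that's the common total.
Row 4 has 15 + 20 + 10 + 12 − 2 + 15 = 70; the blank must be 72 − 70 = 2.
Row 3 has 5 + 0 + 13 + 23 + 23 − 12 = 52; the blank must be 72 − 52 = 20.
Column 3 has 14 + 15 + 13 + 2 + 5 + 24 = 73; the blank must be 72 − 73 = -1.
Row 7 has 7 + 25 − 1 + 17 − 8 + 33 = 73; the blank must be 72 − 73 = -1.

d = 2, x = -1, b = -1, q = 20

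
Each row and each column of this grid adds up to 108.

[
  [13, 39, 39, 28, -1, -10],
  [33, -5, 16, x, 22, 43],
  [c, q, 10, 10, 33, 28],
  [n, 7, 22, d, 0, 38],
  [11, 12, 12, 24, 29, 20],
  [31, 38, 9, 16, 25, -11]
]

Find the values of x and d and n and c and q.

x = -1, d = 31, n = 10, c = 10, q = 17

Column 2: 39 − 5 + 7 + 12 + 38 = 91, so its missing entry is 108 − 91 = 17.
Row 3: 17 + 10 + 10 + 33 + 28 = 98, so its missing entry is 108 − 98 = 10.
Column 1: 13 + 33 + 10 + 11 + 31 = 98, so its missing entry is 108 − 98 = 10.
Row 4: 10 + 7 + 22 + 0 + 38 = 77, so its missing entry is 108 − 77 = 31.
Row 2: 33 − 5 + 16 + 22 + 43 = 109, so its missing entry is 108 − 109 = -1.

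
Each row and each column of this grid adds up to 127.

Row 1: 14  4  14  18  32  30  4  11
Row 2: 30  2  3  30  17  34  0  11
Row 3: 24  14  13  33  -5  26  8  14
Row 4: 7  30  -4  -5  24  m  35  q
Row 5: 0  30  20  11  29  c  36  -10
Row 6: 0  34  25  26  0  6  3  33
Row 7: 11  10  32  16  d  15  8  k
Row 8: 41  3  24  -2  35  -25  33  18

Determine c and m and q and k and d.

c = 11, m = 30, q = 10, k = 40, d = -5

The known cells in column 5 total 132, leaving 127 − 132 = -5 for the blank.
The known cells in row 7 total 87, leaving 127 − 87 = 40 for the blank.
The known cells in column 8 total 117, leaving 127 − 117 = 10 for the blank.
The known cells in row 5 total 116, leaving 127 − 116 = 11 for the blank.
The known cells in row 4 total 97, leaving 127 − 97 = 30 for the blank.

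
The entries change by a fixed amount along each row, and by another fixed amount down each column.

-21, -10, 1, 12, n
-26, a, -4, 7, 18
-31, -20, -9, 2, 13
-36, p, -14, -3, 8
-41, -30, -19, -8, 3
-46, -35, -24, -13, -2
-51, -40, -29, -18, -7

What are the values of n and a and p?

Along each row the entries change by 11 per step; down each column they change by -5.
Row 1: from -21 at column 1, stepping by 11 to column 5 gives 23.
Row 2: from -26 at column 1, stepping by 11 to column 2 gives -15.
Row 4: from -36 at column 1, stepping by 11 to column 2 gives -25.

n = 23, a = -15, p = -25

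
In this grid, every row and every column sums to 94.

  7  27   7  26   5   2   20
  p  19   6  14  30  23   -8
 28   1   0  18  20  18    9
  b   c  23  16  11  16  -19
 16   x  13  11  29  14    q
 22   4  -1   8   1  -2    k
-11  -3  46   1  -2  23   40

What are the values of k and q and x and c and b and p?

Row 6: 22 + 4 − 1 + 8 + 1 − 2 = 32, so its missing entry is 94 − 32 = 62.
Column 7: 20 − 8 + 9 − 19 + 62 + 40 = 104, so its missing entry is 94 − 104 = -10.
Row 2: 19 + 6 + 14 + 30 + 23 − 8 = 84, so its missing entry is 94 − 84 = 10.
Column 1: 7 + 10 + 28 + 16 + 22 − 11 = 72, so its missing entry is 94 − 72 = 22.
Row 4: 22 + 23 + 16 + 11 + 16 − 19 = 69, so its missing entry is 94 − 69 = 25.
Row 5: 16 + 13 + 11 + 29 + 14 − 10 = 73, so its missing entry is 94 − 73 = 21.

k = 62, q = -10, x = 21, c = 25, b = 22, p = 10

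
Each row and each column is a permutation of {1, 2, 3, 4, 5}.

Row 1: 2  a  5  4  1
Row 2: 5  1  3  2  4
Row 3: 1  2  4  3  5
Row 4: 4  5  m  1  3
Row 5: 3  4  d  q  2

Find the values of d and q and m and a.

d = 1, q = 5, m = 2, a = 3

Cell (1,2): row 1 already has {1, 2, 4, 5} → 3.
Cell (4,3): row 4 already has {1, 3, 4, 5} → 2.
Cell (5,3): column 3 already has {2, 3, 4, 5} → 1.
For row 5, column 4: row 5 already has {1, 2, 3, 4}; that leaves 5.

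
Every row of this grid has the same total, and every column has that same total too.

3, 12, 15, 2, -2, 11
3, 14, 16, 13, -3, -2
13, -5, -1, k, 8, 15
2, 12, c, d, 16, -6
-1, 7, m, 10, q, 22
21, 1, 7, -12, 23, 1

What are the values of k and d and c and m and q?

k = 11, d = 17, c = 0, m = 4, q = -1

Rows 1 and 2 both sum to 41, so that's the common total.
The known cells in column 5 total 42, leaving 41 − 42 = -1 for the blank.
The known cells in row 5 total 37, leaving 41 − 37 = 4 for the blank.
The known cells in row 3 total 30, leaving 41 − 30 = 11 for the blank.
The known cells in column 4 total 24, leaving 41 − 24 = 17 for the blank.
The known cells in row 4 total 41, leaving 41 − 41 = 0 for the blank.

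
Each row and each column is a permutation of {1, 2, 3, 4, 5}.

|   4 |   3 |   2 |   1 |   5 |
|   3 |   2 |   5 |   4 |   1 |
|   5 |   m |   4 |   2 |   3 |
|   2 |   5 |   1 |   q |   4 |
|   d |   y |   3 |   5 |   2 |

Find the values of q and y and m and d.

For row 5, column 1: column 1 already has {2, 3, 4, 5}; that leaves 1.
For row 4, column 4: row 4 already has {1, 2, 4, 5}; that leaves 3.
Cell (5,2): row 5 already has {1, 2, 3, 5} → 4.
At (row 3, col 2): row 3 already has {2, 3, 4, 5}, so the value is 1.

q = 3, y = 4, m = 1, d = 1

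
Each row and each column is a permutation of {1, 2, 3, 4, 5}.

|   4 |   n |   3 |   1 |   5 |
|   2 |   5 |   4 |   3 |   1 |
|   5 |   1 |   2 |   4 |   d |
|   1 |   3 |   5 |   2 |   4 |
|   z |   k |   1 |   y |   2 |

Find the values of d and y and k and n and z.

d = 3, y = 5, k = 4, n = 2, z = 3

Cell (1,2): row 1 already has {1, 3, 4, 5} → 2.
Cell (3,5): row 3 already has {1, 2, 4, 5} → 3.
At (row 5, col 1): column 1 already has {1, 2, 4, 5}, so the value is 3.
Cell (5,4): column 4 already has {1, 2, 3, 4} → 5.
At (row 5, col 2): row 5 already has {1, 2, 3, 5}, so the value is 4.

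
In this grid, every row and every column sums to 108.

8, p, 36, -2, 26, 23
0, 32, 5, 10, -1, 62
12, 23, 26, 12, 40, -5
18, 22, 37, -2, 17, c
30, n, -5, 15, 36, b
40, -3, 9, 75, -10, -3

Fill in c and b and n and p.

The known cells in row 1 total 91, leaving 108 − 91 = 17 for the blank.
The known cells in column 2 total 91, leaving 108 − 91 = 17 for the blank.
The known cells in row 5 total 93, leaving 108 − 93 = 15 for the blank.
The known cells in row 4 total 92, leaving 108 − 92 = 16 for the blank.

c = 16, b = 15, n = 17, p = 17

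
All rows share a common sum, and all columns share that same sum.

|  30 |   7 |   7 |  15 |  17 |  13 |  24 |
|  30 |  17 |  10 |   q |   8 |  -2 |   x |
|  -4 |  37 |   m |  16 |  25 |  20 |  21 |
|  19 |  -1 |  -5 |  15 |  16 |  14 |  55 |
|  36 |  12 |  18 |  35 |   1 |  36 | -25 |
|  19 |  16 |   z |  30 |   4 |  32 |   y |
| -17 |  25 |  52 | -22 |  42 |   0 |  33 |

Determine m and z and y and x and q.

m = -2, z = 33, y = -21, x = 26, q = 24

Rows 1 and 4 both sum to 113, so that's the common total.
Row 3: -4 + 37 + 16 + 25 + 20 + 21 = 115, so its missing entry is 113 − 115 = -2.
Column 4: 15 + 16 + 15 + 35 + 30 − 22 = 89, so its missing entry is 113 − 89 = 24.
Row 2: 30 + 17 + 10 + 24 + 8 − 2 = 87, so its missing entry is 113 − 87 = 26.
Column 7: 24 + 26 + 21 + 55 − 25 + 33 = 134, so its missing entry is 113 − 134 = -21.
Row 6: 19 + 16 + 30 + 4 + 32 − 21 = 80, so its missing entry is 113 − 80 = 33.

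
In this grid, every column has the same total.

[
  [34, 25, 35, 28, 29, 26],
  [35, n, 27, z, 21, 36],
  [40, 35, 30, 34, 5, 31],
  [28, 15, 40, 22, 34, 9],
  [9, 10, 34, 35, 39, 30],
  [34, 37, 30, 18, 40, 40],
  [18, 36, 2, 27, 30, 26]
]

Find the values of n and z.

The complete columns each total 198.
Column 2 is missing 198 − 158 = 40 (since 25 + 35 + 15 + 10 + 37 + 36 = 158).
Column 4 is missing 198 − 164 = 34 (since 28 + 34 + 22 + 35 + 18 + 27 = 164).

n = 40, z = 34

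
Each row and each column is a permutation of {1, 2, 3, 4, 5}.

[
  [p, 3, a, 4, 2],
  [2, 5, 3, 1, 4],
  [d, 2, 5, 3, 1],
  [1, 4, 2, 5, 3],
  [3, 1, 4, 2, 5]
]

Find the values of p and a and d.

Cell (1,3): column 3 already has {2, 3, 4, 5} → 1.
Cell (3,1): row 3 already has {1, 2, 3, 5} → 4.
At (row 1, col 1): row 1 already has {1, 2, 3, 4}, so the value is 5.

p = 5, a = 1, d = 4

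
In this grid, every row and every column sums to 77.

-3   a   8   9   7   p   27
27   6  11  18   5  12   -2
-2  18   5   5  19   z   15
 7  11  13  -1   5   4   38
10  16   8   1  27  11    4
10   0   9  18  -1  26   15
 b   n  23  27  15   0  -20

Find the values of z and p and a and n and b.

Column 1 has -3 + 27 − 2 + 7 + 10 + 10 = 49; the blank must be 77 − 49 = 28.
Row 7 has 28 + 23 + 27 + 15 + 0 − 20 = 73; the blank must be 77 − 73 = 4.
Column 2 has 6 + 18 + 11 + 16 + 0 + 4 = 55; the blank must be 77 − 55 = 22.
Row 1 has -3 + 22 + 8 + 9 + 7 + 27 = 70; the blank must be 77 − 70 = 7.
Row 3 has -2 + 18 + 5 + 5 + 19 + 15 = 60; the blank must be 77 − 60 = 17.

z = 17, p = 7, a = 22, n = 4, b = 28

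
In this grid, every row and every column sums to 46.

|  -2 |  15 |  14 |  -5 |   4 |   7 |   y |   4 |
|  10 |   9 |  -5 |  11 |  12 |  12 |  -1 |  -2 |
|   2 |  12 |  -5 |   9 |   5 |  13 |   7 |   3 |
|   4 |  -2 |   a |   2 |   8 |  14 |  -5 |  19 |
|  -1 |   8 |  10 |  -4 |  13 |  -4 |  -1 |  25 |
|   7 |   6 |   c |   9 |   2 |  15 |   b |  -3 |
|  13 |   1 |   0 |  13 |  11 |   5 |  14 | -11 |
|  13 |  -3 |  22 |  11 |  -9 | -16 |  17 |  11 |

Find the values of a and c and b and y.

a = 6, c = 4, b = 6, y = 9

The known cells in row 4 total 40, leaving 46 − 40 = 6 for the blank.
The known cells in row 1 total 37, leaving 46 − 37 = 9 for the blank.
The known cells in column 7 total 40, leaving 46 − 40 = 6 for the blank.
The known cells in row 6 total 42, leaving 46 − 42 = 4 for the blank.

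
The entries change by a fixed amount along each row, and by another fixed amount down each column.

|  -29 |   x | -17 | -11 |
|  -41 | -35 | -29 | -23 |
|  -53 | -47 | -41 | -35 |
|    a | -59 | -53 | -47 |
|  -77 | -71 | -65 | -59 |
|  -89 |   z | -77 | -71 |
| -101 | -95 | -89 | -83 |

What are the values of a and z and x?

a = -65, z = -83, x = -23

Along each row the entries change by 6 per step; down each column they change by -12.
Row 4: from -59 at column 2, stepping by 6 to column 1 gives -65.
Row 6: from -89 at column 1, stepping by 6 to column 2 gives -83.
Row 1: from -29 at column 1, stepping by 6 to column 2 gives -23.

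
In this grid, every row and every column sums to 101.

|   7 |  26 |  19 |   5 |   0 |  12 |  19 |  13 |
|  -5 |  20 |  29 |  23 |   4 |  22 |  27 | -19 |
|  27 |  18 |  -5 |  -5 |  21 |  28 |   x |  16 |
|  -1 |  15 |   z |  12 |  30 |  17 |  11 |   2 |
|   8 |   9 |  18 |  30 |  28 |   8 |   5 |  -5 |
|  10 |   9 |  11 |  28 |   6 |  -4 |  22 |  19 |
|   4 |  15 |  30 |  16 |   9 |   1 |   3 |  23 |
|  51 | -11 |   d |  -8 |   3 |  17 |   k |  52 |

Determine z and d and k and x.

z = 15, d = -16, k = 13, x = 1

The known cells in row 4 total 86, leaving 101 − 86 = 15 for the blank.
The known cells in row 3 total 100, leaving 101 − 100 = 1 for the blank.
The known cells in column 7 total 88, leaving 101 − 88 = 13 for the blank.
The known cells in row 8 total 117, leaving 101 − 117 = -16 for the blank.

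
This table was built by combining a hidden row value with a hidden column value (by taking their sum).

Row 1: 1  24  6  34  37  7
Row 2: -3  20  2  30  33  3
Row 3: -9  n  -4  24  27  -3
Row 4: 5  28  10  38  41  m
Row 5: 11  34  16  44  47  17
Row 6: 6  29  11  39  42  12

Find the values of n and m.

The difference between any two rows is the same in every column — this is an addition table with the headers hidden.
Row 3 minus row 1 is 27 − 37 = -10, so its entry in column 2 is 24 + (-10) = 14.
Row 4 minus row 1 is 41 − 37 = 4, so its entry in column 6 is 7 + 4 = 11.

n = 14, m = 11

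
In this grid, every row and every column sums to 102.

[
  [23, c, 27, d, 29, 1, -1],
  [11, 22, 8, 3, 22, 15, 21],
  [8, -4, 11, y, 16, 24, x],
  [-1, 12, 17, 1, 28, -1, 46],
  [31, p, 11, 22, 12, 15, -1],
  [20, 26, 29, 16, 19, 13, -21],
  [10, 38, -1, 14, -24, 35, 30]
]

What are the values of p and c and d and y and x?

p = 12, c = -4, d = 27, y = 19, x = 28

Column 7: -1 + 21 + 46 − 1 − 21 + 30 = 74, so its missing entry is 102 − 74 = 28.
Row 3: 8 − 4 + 11 + 16 + 24 + 28 = 83, so its missing entry is 102 − 83 = 19.
Column 4: 3 + 19 + 1 + 22 + 16 + 14 = 75, so its missing entry is 102 − 75 = 27.
Row 1: 23 + 27 + 27 + 29 + 1 − 1 = 106, so its missing entry is 102 − 106 = -4.
Row 5: 31 + 11 + 22 + 12 + 15 − 1 = 90, so its missing entry is 102 − 90 = 12.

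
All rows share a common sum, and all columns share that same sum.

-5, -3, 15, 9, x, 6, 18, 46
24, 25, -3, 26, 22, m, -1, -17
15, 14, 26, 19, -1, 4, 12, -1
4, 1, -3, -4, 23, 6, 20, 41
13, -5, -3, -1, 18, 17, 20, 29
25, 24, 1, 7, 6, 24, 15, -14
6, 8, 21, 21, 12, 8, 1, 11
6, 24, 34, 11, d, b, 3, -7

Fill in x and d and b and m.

x = 2, d = 6, b = 11, m = 12

Rows 3 and 4 both sum to 88, so that's the common total.
Row 1: -5 − 3 + 15 + 9 + 6 + 18 + 46 = 86, so its missing entry is 88 − 86 = 2.
Column 5: 2 + 22 − 1 + 23 + 18 + 6 + 12 = 82, so its missing entry is 88 − 82 = 6.
Row 8: 6 + 24 + 34 + 11 + 6 + 3 − 7 = 77, so its missing entry is 88 − 77 = 11.
Row 2: 24 + 25 − 3 + 26 + 22 − 1 − 17 = 76, so its missing entry is 88 − 76 = 12.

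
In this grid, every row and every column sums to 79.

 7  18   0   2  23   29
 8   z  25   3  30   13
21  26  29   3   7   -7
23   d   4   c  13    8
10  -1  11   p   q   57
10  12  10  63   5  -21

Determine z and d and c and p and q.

Column 5: 23 + 30 + 7 + 13 + 5 = 78, so its missing entry is 79 − 78 = 1.
Row 5: 10 − 1 + 11 + 1 + 57 = 78, so its missing entry is 79 − 78 = 1.
Row 2: 8 + 25 + 3 + 30 + 13 = 79, so its missing entry is 79 − 79 = 0.
Column 2: 18 + 0 + 26 − 1 + 12 = 55, so its missing entry is 79 − 55 = 24.
Row 4: 23 + 24 + 4 + 13 + 8 = 72, so its missing entry is 79 − 72 = 7.

z = 0, d = 24, c = 7, p = 1, q = 1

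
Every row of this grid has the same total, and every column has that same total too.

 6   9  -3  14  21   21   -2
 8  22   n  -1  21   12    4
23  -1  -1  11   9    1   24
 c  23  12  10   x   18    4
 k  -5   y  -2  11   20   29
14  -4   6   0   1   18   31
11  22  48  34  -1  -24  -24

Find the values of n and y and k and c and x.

n = 0, y = 4, k = 9, c = -5, x = 4

Rows 1 and 3 both sum to 66, so that's the common total.
Row 2 has 8 + 22 − 1 + 21 + 12 + 4 = 66; the blank must be 66 − 66 = 0.
Column 5 has 21 + 21 + 9 + 11 + 1 − 1 = 62; the blank must be 66 − 62 = 4.
Column 3 has -3 + 0 − 1 + 12 + 6 + 48 = 62; the blank must be 66 − 62 = 4.
Row 5 has -5 + 4 − 2 + 11 + 20 + 29 = 57; the blank must be 66 − 57 = 9.
Row 4 has 23 + 12 + 10 + 4 + 18 + 4 = 71; the blank must be 66 − 71 = -5.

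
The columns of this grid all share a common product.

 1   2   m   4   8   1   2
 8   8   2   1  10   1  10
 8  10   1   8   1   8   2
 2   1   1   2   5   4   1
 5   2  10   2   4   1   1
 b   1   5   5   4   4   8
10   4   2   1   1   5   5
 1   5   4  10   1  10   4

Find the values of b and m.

b = 1, m = 8

Columns 2 and 6 each multiply to 6400, so every column has product 6400.
Column 1: 1×8×8×2×5×10×1 = 6400, so the missing entry is 6400 ÷ 6400 = 1.
Column 3: 2×1×1×10×5×2×4 = 800, so the missing entry is 6400 ÷ 800 = 8.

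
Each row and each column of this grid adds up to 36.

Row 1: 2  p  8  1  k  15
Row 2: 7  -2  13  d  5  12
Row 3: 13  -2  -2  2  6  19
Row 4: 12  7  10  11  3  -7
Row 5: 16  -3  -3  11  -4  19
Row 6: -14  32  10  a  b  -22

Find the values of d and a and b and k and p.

d = 1, a = 10, b = 20, k = 6, p = 4

Column 2: -2 − 2 + 7 − 3 + 32 = 32, so its missing entry is 36 − 32 = 4.
Row 1: 2 + 4 + 8 + 1 + 15 = 30, so its missing entry is 36 − 30 = 6.
Column 5: 6 + 5 + 6 + 3 − 4 = 16, so its missing entry is 36 − 16 = 20.
Row 6: -14 + 32 + 10 + 20 − 22 = 26, so its missing entry is 36 − 26 = 10.
Row 2: 7 − 2 + 13 + 5 + 12 = 35, so its missing entry is 36 − 35 = 1.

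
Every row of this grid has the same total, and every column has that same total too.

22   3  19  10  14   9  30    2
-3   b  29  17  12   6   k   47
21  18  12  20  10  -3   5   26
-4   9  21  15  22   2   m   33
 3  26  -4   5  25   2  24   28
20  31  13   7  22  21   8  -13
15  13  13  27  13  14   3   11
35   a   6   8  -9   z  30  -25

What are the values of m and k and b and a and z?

Rows 1 and 3 both sum to 109, so that's the common total.
Row 4 has -4 + 9 + 21 + 15 + 22 + 2 + 33 = 98; the blank must be 109 − 98 = 11.
Column 7 has 30 + 5 + 11 + 24 + 8 + 3 + 30 = 111; the blank must be 109 − 111 = -2.
Row 2 has -3 + 29 + 17 + 12 + 6 − 2 + 47 = 106; the blank must be 109 − 106 = 3.
Column 2 has 3 + 3 + 18 + 9 + 26 + 31 + 13 = 103; the blank must be 109 − 103 = 6.
Row 8 has 35 + 6 + 6 + 8 − 9 + 30 − 25 = 51; the blank must be 109 − 51 = 58.

m = 11, k = -2, b = 3, a = 6, z = 58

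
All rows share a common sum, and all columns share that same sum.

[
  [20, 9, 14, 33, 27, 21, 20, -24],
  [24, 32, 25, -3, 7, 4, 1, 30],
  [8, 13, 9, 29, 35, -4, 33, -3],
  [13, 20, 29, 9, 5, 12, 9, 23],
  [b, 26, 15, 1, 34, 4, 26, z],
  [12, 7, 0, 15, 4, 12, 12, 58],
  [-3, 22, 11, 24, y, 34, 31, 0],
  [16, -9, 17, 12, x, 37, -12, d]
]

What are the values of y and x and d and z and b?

y = 1, x = 7, d = 52, z = -16, b = 30

Rows 1 and 2 both sum to 120, so that's the common total.
Column 1: 20 + 24 + 8 + 13 + 12 − 3 + 16 = 90, so its missing entry is 120 − 90 = 30.
Row 7: -3 + 22 + 11 + 24 + 34 + 31 + 0 = 119, so its missing entry is 120 − 119 = 1.
Column 5: 27 + 7 + 35 + 5 + 34 + 4 + 1 = 113, so its missing entry is 120 − 113 = 7.
Row 8: 16 − 9 + 17 + 12 + 7 + 37 − 12 = 68, so its missing entry is 120 − 68 = 52.
Row 5: 30 + 26 + 15 + 1 + 34 + 4 + 26 = 136, so its missing entry is 120 − 136 = -16.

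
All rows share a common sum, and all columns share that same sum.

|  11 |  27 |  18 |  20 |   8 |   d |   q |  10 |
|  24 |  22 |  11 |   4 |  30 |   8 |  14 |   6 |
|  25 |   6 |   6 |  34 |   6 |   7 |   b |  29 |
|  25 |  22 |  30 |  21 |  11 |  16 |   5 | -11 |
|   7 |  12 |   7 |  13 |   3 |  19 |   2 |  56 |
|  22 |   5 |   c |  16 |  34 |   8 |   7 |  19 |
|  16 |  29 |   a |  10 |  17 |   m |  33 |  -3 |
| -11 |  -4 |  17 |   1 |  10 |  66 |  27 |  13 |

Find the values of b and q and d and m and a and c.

b = 6, q = 25, d = 0, m = -5, a = 22, c = 8

Rows 2 and 4 both sum to 119, so that's the common total.
The known cells in row 3 total 113, leaving 119 − 113 = 6 for the blank.
The known cells in column 7 total 94, leaving 119 − 94 = 25 for the blank.
The known cells in row 1 total 119, leaving 119 − 119 = 0 for the blank.
The known cells in column 6 total 124, leaving 119 − 124 = -5 for the blank.
The known cells in row 7 total 97, leaving 119 − 97 = 22 for the blank.
The known cells in row 6 total 111, leaving 119 − 111 = 8 for the blank.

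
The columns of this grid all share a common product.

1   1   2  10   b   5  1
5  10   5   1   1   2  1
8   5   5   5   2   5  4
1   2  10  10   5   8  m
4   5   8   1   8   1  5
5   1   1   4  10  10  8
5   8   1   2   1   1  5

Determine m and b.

Columns 1 and 3 each multiply to 4000, so every column has product 4000.
Column 7: 1×1×4×5×8×5 = 800, so the missing entry is 4000 ÷ 800 = 5.
Column 5: 1×2×5×8×10×1 = 800, so the missing entry is 4000 ÷ 800 = 5.

m = 5, b = 5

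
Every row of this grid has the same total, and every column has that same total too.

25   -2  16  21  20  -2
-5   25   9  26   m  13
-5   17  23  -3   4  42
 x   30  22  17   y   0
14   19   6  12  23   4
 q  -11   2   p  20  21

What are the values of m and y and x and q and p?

Rows 1 and 3 both sum to 78, so that's the common total.
Row 2 has -5 + 25 + 9 + 26 + 13 = 68; the blank must be 78 − 68 = 10.
Column 5 has 20 + 10 + 4 + 23 + 20 = 77; the blank must be 78 − 77 = 1.
Row 4 has 30 + 22 + 17 + 1 + 0 = 70; the blank must be 78 − 70 = 8.
Column 1 has 25 − 5 − 5 + 8 + 14 = 37; the blank must be 78 − 37 = 41.
Row 6 has 41 − 11 + 2 + 20 + 21 = 73; the blank must be 78 − 73 = 5.

m = 10, y = 1, x = 8, q = 41, p = 5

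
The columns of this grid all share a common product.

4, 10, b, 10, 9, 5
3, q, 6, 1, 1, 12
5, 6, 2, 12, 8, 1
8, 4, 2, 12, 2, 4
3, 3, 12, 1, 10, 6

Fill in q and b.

Columns 4 and 5 each multiply to 1440, so every column has product 1440.
Column 2: 10×6×4×3 = 720, so the missing entry is 1440 ÷ 720 = 2.
Column 3: 6×2×2×12 = 288, so the missing entry is 1440 ÷ 288 = 5.

q = 2, b = 5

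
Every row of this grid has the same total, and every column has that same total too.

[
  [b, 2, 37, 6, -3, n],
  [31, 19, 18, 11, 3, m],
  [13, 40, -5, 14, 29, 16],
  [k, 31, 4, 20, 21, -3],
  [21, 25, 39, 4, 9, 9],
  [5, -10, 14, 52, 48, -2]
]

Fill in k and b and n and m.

k = 34, b = 3, n = 62, m = 25

Rows 3 and 5 both sum to 107, so that's the common total.
Row 2 has 31 + 19 + 18 + 11 + 3 = 82; the blank must be 107 − 82 = 25.
Column 6 has 25 + 16 − 3 + 9 − 2 = 45; the blank must be 107 − 45 = 62.
Row 1 has 2 + 37 + 6 − 3 + 62 = 104; the blank must be 107 − 104 = 3.
Row 4 has 31 + 4 + 20 + 21 − 3 = 73; the blank must be 107 − 73 = 34.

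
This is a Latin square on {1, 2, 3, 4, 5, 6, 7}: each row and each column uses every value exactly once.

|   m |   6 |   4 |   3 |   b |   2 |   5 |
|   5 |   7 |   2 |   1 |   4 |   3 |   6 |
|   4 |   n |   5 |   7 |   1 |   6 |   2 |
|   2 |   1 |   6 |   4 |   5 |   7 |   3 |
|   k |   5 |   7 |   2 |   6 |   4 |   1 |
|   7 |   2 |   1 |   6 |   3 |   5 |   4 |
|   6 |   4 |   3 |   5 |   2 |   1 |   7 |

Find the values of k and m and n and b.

k = 3, m = 1, n = 3, b = 7

For row 5, column 1: row 5 already has {1, 2, 4, 5, 6, 7}; that leaves 3.
Cell (1,5): column 5 already has {1, 2, 3, 4, 5, 6} → 7.
At (row 3, col 2): row 3 already has {1, 2, 4, 5, 6, 7}, so the value is 3.
At (row 1, col 1): row 1 already has {2, 3, 4, 5, 6, 7}, so the value is 1.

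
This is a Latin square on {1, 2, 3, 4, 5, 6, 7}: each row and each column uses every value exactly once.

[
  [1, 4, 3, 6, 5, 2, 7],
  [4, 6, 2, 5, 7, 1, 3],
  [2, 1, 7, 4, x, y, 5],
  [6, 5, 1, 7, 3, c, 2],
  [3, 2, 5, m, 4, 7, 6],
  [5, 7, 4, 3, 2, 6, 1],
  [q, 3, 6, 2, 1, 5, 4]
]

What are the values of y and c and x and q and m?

y = 3, c = 4, x = 6, q = 7, m = 1

For row 3, column 5: column 5 already has {1, 2, 3, 4, 5, 7}; that leaves 6.
At (row 5, col 4): row 5 already has {2, 3, 4, 5, 6, 7}, so the value is 1.
Cell (7,1): row 7 already has {1, 2, 3, 4, 5, 6} → 7.
Cell (3,6): row 3 already has {1, 2, 4, 5, 6, 7} → 3.
For row 4, column 6: row 4 already has {1, 2, 3, 5, 6, 7}; that leaves 4.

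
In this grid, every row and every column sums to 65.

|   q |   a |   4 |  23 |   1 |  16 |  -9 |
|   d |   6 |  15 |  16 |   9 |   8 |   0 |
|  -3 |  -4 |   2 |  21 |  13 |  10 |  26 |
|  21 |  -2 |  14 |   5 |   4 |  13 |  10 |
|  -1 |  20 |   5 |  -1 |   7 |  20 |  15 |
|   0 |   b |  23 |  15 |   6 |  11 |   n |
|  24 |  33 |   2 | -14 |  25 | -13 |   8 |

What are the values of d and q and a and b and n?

d = 11, q = 13, a = 17, b = -5, n = 15

Column 7: -9 + 0 + 26 + 10 + 15 + 8 = 50, so its missing entry is 65 − 50 = 15.
Row 6: 0 + 23 + 15 + 6 + 11 + 15 = 70, so its missing entry is 65 − 70 = -5.
Column 2: 6 − 4 − 2 + 20 − 5 + 33 = 48, so its missing entry is 65 − 48 = 17.
Row 1: 17 + 4 + 23 + 1 + 16 − 9 = 52, so its missing entry is 65 − 52 = 13.
Row 2: 6 + 15 + 16 + 9 + 8 + 0 = 54, so its missing entry is 65 − 54 = 11.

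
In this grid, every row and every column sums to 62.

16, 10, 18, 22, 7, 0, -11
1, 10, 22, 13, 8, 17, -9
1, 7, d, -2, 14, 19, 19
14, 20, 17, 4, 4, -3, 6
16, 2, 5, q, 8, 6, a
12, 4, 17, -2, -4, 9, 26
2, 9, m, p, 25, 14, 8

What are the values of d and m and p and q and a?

Column 7 has -11 − 9 + 19 + 6 + 26 + 8 = 39; the blank must be 62 − 39 = 23.
Row 5 has 16 + 2 + 5 + 8 + 6 + 23 = 60; the blank must be 62 − 60 = 2.
Row 3 has 1 + 7 − 2 + 14 + 19 + 19 = 58; the blank must be 62 − 58 = 4.
Column 3 has 18 + 22 + 4 + 17 + 5 + 17 = 83; the blank must be 62 − 83 = -21.
Row 7 has 2 + 9 − 21 + 25 + 14 + 8 = 37; the blank must be 62 − 37 = 25.

d = 4, m = -21, p = 25, q = 2, a = 23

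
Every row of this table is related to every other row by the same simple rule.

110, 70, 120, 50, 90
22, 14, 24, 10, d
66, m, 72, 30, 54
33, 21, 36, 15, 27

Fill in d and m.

d = 18, m = 42

Each row is a constant multiple of every other row — this is a multiplication table with the headers hidden.
Row 2 is 24/120 = 1/5 times row 1, so its entry in column 5 is 90 × 1/5 = 18.
Row 3 is 72/120 = 3/5 times row 1, so its entry in column 2 is 70 × 3/5 = 42.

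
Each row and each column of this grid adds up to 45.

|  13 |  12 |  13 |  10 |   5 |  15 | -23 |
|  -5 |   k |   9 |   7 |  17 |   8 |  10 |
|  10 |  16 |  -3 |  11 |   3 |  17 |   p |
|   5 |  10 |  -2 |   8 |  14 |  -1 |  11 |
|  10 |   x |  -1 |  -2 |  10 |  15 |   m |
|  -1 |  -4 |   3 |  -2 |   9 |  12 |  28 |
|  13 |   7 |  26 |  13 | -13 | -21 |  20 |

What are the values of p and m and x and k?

p = -9, m = 8, x = 5, k = -1

Row 2 has -5 + 9 + 7 + 17 + 8 + 10 = 46; the blank must be 45 − 46 = -1.
Row 3 has 10 + 16 − 3 + 11 + 3 + 17 = 54; the blank must be 45 − 54 = -9.
Column 7 has -23 + 10 − 9 + 11 + 28 + 20 = 37; the blank must be 45 − 37 = 8.
Row 5 has 10 − 1 − 2 + 10 + 15 + 8 = 40; the blank must be 45 − 40 = 5.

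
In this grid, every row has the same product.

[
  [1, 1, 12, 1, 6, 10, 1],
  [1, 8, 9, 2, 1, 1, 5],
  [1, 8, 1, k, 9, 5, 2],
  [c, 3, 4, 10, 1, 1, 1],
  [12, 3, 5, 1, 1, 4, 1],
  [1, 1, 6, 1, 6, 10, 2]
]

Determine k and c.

k = 1, c = 6

Rows 1 and 6 each multiply to 720, so every row has product 720.
Row 3: 1×8×1×9×5×2 = 720, so the missing entry is 720 ÷ 720 = 1.
Row 4: 3×4×10×1×1×1 = 120, so the missing entry is 720 ÷ 120 = 6.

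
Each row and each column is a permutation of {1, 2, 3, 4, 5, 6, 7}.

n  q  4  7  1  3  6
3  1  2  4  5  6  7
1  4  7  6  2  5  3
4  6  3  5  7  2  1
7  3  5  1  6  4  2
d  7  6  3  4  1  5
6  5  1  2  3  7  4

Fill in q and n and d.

q = 2, n = 5, d = 2

For row 1, column 2: column 2 already has {1, 3, 4, 5, 6, 7}; that leaves 2.
At (row 6, col 1): row 6 already has {1, 3, 4, 5, 6, 7}, so the value is 2.
For row 1, column 1: row 1 already has {1, 2, 3, 4, 6, 7}; that leaves 5.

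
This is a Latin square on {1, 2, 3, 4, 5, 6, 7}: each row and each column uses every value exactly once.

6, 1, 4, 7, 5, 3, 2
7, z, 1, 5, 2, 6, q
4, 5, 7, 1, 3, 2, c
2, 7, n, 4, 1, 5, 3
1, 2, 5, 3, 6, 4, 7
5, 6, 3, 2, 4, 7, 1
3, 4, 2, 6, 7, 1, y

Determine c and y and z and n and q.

c = 6, y = 5, z = 3, n = 6, q = 4

At (row 2, col 2): column 2 already has {1, 2, 4, 5, 6, 7}, so the value is 3.
For row 3, column 7: row 3 already has {1, 2, 3, 4, 5, 7}; that leaves 6.
Cell (7,7): row 7 already has {1, 2, 3, 4, 6, 7} → 5.
Cell (2,7): row 2 already has {1, 2, 3, 5, 6, 7} → 4.
Cell (4,3): row 4 already has {1, 2, 3, 4, 5, 7} → 6.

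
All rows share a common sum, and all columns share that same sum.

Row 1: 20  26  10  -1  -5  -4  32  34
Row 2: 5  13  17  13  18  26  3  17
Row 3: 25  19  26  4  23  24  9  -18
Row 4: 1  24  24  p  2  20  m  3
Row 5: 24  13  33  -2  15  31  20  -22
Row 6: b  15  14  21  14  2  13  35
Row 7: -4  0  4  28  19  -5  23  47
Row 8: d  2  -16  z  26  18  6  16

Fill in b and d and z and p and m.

Rows 1 and 2 both sum to 112, so that's the common total.
The known cells in row 6 total 114, leaving 112 − 114 = -2 for the blank.
The known cells in column 1 total 69, leaving 112 − 69 = 43 for the blank.
The known cells in row 8 total 95, leaving 112 − 95 = 17 for the blank.
The known cells in column 4 total 80, leaving 112 − 80 = 32 for the blank.
The known cells in row 4 total 106, leaving 112 − 106 = 6 for the blank.

b = -2, d = 43, z = 17, p = 32, m = 6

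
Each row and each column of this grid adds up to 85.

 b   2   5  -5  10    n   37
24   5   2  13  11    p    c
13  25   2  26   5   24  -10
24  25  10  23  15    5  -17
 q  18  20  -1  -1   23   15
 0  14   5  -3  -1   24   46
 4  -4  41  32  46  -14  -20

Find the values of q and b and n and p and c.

q = 11, b = 9, n = 27, p = -4, c = 34

Row 5 has 18 + 20 − 1 − 1 + 23 + 15 = 74; the blank must be 85 − 74 = 11.
Column 1 has 24 + 13 + 24 + 11 + 0 + 4 = 76; the blank must be 85 − 76 = 9.
Row 1 has 9 + 2 + 5 − 5 + 10 + 37 = 58; the blank must be 85 − 58 = 27.
Column 6 has 27 + 24 + 5 + 23 + 24 − 14 = 89; the blank must be 85 − 89 = -4.
Row 2 has 24 + 5 + 2 + 13 + 11 − 4 = 51; the blank must be 85 − 51 = 34.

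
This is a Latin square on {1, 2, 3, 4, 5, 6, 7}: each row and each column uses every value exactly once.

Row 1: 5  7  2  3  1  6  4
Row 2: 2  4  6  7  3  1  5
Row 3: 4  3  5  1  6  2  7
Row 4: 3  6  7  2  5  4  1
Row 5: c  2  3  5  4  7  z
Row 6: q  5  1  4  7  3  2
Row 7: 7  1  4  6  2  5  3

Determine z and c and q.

At (row 5, col 7): column 7 already has {1, 2, 3, 4, 5, 7}, so the value is 6.
At (row 5, col 1): row 5 already has {2, 3, 4, 5, 6, 7}, so the value is 1.
For row 6, column 1: row 6 already has {1, 2, 3, 4, 5, 7}; that leaves 6.

z = 6, c = 1, q = 6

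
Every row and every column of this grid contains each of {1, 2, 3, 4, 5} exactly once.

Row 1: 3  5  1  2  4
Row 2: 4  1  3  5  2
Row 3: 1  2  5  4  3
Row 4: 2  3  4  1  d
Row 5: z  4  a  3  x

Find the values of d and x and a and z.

d = 5, x = 1, a = 2, z = 5

For row 5, column 1: column 1 already has {1, 2, 3, 4}; that leaves 5.
For row 4, column 5: row 4 already has {1, 2, 3, 4}; that leaves 5.
At (row 5, col 5): column 5 already has {2, 3, 4, 5}, so the value is 1.
Cell (5,3): row 5 already has {1, 3, 4, 5} → 2.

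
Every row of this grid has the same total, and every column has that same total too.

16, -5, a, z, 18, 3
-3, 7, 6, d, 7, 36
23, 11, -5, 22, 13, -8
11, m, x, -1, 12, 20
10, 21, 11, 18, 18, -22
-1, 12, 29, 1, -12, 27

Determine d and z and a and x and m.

d = 3, z = 13, a = 11, x = 4, m = 10

Rows 3 and 5 both sum to 56, so that's the common total.
Column 2 has -5 + 7 + 11 + 21 + 12 = 46; the blank must be 56 − 46 = 10.
Row 4 has 11 + 10 − 1 + 12 + 20 = 52; the blank must be 56 − 52 = 4.
Column 3 has 6 − 5 + 4 + 11 + 29 = 45; the blank must be 56 − 45 = 11.
Row 1 has 16 − 5 + 11 + 18 + 3 = 43; the blank must be 56 − 43 = 13.
Row 2 has -3 + 7 + 6 + 7 + 36 = 53; the blank must be 56 − 53 = 3.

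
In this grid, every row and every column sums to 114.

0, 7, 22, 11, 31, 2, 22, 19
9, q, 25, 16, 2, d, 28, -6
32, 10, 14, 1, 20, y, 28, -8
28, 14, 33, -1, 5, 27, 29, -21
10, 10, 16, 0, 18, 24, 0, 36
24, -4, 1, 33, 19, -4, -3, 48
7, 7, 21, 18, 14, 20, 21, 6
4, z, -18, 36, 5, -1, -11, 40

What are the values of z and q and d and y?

z = 59, q = 11, d = 29, y = 17

Row 3: 32 + 10 + 14 + 1 + 20 + 28 − 8 = 97, so its missing entry is 114 − 97 = 17.
Row 8: 4 − 18 + 36 + 5 − 1 − 11 + 40 = 55, so its missing entry is 114 − 55 = 59.
Column 2: 7 + 10 + 14 + 10 − 4 + 7 + 59 = 103, so its missing entry is 114 − 103 = 11.
Row 2: 9 + 11 + 25 + 16 + 2 + 28 − 6 = 85, so its missing entry is 114 − 85 = 29.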